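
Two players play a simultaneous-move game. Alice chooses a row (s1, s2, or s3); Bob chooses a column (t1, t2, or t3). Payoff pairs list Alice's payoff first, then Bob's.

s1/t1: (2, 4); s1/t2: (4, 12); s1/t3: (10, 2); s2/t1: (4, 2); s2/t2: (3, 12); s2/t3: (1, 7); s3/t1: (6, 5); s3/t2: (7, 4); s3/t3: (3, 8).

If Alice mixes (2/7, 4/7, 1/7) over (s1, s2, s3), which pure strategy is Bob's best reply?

Bob's best reply maximizes expected payoff against the mix.
t1: (2/7)·4 + (4/7)·2 + (1/7)·5 = 3
t2: (2/7)·12 + (4/7)·12 + (1/7)·4 = 76/7
t3: (2/7)·2 + (4/7)·7 + (1/7)·8 = 40/7
Highest expected payoff is 76/7, from t2.

t2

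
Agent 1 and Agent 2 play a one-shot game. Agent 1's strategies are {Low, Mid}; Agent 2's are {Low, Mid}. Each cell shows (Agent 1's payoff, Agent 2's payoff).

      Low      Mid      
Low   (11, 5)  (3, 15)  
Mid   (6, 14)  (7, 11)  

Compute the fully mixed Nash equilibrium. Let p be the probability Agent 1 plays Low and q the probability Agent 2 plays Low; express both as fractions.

p = 3/13, q = 4/9

Each player's mixing probability is pinned down by making the *other* player indifferent.
Agent 2 indifferent between Low and Mid: p·5 + (1−p)·14 = p·15 + (1−p)·11 ⟹ 14 + (-9)p = 11 + 4p ⟹ p = 3/13.
Agent 1 indifferent between Low and Mid: q·11 + (1−q)·3 = q·6 + (1−q)·7 ⟹ 3 + 8q = 7 + (-1)q ⟹ q = 4/9.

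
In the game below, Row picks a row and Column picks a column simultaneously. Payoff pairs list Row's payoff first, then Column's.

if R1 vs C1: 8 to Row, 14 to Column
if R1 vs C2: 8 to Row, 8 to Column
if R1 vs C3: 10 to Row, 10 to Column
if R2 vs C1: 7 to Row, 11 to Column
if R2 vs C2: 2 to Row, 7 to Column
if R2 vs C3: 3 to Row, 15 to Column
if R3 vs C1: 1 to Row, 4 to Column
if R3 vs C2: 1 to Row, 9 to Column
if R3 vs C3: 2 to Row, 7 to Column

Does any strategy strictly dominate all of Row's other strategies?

R1

Check whether one of Row's strategies beats all alternatives regardless of what the opponent does.
R1 strictly dominates: vs C1: 8 > each of {7, 1}; vs C2: 8 > each of {2, 1}; vs C3: 10 > each of {3, 2}.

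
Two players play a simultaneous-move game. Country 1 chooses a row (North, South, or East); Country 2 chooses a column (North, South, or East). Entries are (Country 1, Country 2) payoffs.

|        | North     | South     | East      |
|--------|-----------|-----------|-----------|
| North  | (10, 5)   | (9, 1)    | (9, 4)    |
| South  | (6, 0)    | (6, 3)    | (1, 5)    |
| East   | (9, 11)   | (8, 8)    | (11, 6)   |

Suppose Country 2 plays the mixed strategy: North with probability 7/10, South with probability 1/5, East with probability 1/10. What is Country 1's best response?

Country 1's best reply maximizes expected payoff against the mix.
North: (7/10)·10 + (1/5)·9 + (1/10)·9 = 97/10
South: (7/10)·6 + (1/5)·6 + (1/10)·1 = 11/2
East: (7/10)·9 + (1/5)·8 + (1/10)·11 = 9
Highest expected payoff is 97/10, from North.

North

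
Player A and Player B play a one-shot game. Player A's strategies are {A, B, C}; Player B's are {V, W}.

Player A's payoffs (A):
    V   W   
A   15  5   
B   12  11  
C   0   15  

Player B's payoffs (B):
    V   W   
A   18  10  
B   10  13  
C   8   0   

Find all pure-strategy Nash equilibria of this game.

(A, V)

A profile is a Nash equilibrium when each player is best-responding to the other.
Player A's best responses — vs V: A (payoff 15); vs W: C (payoff 15).
Player B's best responses — vs A: V (payoff 18); vs B: W (payoff 13); vs C: V (payoff 8).
The only mutual best response is (A, V); neither player gains by switching there.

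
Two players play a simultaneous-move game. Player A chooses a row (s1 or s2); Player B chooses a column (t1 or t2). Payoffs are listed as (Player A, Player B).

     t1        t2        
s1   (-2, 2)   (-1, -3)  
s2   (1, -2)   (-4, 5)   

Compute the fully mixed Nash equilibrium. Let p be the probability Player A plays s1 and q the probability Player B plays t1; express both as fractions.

p = 7/12, q = 1/2

Each player's mixing probability is pinned down by making the *other* player indifferent.
Player B indifferent between t1 and t2: p·2 + (1−p)·(-2) = p·(-3) + (1−p)·5 ⟹ (-2) + 4p = 5 + (-8)p ⟹ p = 7/12.
Player A indifferent between s1 and s2: q·(-2) + (1−q)·(-1) = q·1 + (1−q)·(-4) ⟹ (-1) + (-1)q = (-4) + 5q ⟹ q = 1/2.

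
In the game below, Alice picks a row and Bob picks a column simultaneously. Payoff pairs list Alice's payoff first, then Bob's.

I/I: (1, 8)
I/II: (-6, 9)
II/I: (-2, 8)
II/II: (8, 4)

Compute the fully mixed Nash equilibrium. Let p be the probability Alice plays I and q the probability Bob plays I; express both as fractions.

In a mixed NE each player is indifferent between their pure strategies, so the opponent's mix sets the indifference.
Bob indifferent between I and II: p·8 + (1−p)·8 = p·9 + (1−p)·4 ⟹ 8 + 0p = 4 + 5p ⟹ p = 4/5.
Alice indifferent between I and II: q·1 + (1−q)·(-6) = q·(-2) + (1−q)·8 ⟹ (-6) + 7q = 8 + (-10)q ⟹ q = 14/17.

p = 4/5, q = 14/17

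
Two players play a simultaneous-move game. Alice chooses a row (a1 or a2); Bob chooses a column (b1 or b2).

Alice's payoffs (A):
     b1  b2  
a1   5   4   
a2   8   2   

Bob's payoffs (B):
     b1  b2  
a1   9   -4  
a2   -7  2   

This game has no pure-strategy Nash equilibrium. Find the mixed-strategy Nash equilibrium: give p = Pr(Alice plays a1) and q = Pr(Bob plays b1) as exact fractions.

p = 9/22, q = 2/5

Each player's mixing probability is pinned down by making the *other* player indifferent.
Bob indifferent between b1 and b2: p·9 + (1−p)·(-7) = p·(-4) + (1−p)·2 ⟹ (-7) + 16p = 2 + (-6)p ⟹ p = 9/22.
Alice indifferent between a1 and a2: q·5 + (1−q)·4 = q·8 + (1−q)·2 ⟹ 4 + 1q = 2 + 6q ⟹ q = 2/5.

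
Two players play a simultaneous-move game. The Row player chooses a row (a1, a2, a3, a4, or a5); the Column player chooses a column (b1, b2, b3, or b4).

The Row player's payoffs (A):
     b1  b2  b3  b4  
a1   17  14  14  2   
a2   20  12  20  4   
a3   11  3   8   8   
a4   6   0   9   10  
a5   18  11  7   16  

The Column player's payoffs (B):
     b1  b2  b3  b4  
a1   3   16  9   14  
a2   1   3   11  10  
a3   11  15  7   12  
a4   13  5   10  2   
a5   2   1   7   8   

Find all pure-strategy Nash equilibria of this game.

Find each player's best response to every opponent strategy; NE are the intersections.
The Row player's best responses — vs b1: a2 (payoff 20); vs b2: a1 (payoff 14); vs b3: a2 (payoff 20); vs b4: a5 (payoff 16).
The Column player's best responses — vs a1: b2 (payoff 16); vs a2: b3 (payoff 11); vs a3: b2 (payoff 15); vs a4: b1 (payoff 13); vs a5: b4 (payoff 8).
Mutual best responses occur at (a1, b2), (a2, b3), and (a5, b4); at each, neither player gains by switching.

(a1, b2), (a2, b3), and (a5, b4)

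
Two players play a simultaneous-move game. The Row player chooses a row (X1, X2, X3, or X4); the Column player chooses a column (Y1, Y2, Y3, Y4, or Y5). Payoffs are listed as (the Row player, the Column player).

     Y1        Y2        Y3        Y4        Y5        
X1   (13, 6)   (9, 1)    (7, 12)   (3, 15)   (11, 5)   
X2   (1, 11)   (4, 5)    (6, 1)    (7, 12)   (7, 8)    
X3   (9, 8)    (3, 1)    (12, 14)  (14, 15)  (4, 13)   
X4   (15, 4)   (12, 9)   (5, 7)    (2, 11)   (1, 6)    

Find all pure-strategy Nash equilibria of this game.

Find each player's best response to every opponent strategy; NE are the intersections.
The Row player's best responses — vs Y1: X4 (payoff 15); vs Y2: X4 (payoff 12); vs Y3: X3 (payoff 12); vs Y4: X3 (payoff 14); vs Y5: X1 (payoff 11).
The Column player's best responses — vs X1: Y4 (payoff 15); vs X2: Y4 (payoff 12); vs X3: Y4 (payoff 15); vs X4: Y4 (payoff 11).
The only mutual best response is (X3, Y4); neither player gains by switching there.

(X3, Y4)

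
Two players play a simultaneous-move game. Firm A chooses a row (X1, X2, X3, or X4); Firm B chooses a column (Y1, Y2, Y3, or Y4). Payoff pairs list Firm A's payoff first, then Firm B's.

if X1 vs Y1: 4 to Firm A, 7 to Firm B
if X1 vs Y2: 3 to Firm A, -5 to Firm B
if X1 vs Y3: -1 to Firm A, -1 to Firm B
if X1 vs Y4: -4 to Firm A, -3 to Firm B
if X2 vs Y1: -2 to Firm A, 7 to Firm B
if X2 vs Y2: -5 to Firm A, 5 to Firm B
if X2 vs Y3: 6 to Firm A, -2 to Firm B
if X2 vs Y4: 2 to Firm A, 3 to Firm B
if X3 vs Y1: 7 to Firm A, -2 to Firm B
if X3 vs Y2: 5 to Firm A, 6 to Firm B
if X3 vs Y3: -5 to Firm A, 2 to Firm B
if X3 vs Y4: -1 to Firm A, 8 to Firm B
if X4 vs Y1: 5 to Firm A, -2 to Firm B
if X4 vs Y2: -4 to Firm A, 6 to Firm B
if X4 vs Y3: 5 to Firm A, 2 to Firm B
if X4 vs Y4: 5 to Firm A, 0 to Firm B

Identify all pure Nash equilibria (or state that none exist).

A profile is a Nash equilibrium when each player is best-responding to the other.
Firm A's best responses — vs Y1: X3 (payoff 7); vs Y2: X3 (payoff 5); vs Y3: X2 (payoff 6); vs Y4: X4 (payoff 5).
Firm B's best responses — vs X1: Y1 (payoff 7); vs X2: Y1 (payoff 7); vs X3: Y4 (payoff 8); vs X4: Y2 (payoff 6).
No cell has both players best-responding. For instance, Firm A's best reply to Y2 is X3, but against X3 Firm B prefers Y4 over Y2.

None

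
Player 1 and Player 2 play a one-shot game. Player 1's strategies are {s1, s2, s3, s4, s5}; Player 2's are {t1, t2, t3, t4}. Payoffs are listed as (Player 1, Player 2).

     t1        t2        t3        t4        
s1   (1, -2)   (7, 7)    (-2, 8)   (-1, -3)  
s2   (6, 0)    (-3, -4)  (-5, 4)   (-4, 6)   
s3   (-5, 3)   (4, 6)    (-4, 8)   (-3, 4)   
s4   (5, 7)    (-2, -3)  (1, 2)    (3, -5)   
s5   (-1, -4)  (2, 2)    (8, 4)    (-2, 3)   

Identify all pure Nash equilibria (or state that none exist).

Find each player's best response to every opponent strategy; NE are the intersections.
Player 1's best responses — vs t1: s2 (payoff 6); vs t2: s1 (payoff 7); vs t3: s5 (payoff 8); vs t4: s4 (payoff 3).
Player 2's best responses — vs s1: t3 (payoff 8); vs s2: t4 (payoff 6); vs s3: t3 (payoff 8); vs s4: t1 (payoff 7); vs s5: t3 (payoff 4).
The only mutual best response is (s5, t3); neither player gains by switching there.

(s5, t3)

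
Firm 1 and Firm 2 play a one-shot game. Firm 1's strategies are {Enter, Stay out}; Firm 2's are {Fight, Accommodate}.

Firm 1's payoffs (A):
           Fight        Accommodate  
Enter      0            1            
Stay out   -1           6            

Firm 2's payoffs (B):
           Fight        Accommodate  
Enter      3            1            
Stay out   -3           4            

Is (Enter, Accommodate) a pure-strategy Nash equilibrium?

No

Holding Firm 2 at Accommodate: Firm 1 gets 1 from Enter but could get 6 by switching to Stay out. Firm 1 has a profitable deviation.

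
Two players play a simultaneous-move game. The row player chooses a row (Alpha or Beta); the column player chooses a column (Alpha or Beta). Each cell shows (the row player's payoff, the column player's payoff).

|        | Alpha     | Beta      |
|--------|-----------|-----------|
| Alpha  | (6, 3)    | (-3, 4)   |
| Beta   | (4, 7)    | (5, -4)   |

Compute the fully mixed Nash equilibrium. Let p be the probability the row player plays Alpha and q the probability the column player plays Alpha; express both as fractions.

p = 11/12, q = 4/5

Each player's mixing probability is pinned down by making the *other* player indifferent.
The column player indifferent between Alpha and Beta: p·3 + (1−p)·7 = p·4 + (1−p)·(-4) ⟹ 7 + (-4)p = (-4) + 8p ⟹ p = 11/12.
The row player indifferent between Alpha and Beta: q·6 + (1−q)·(-3) = q·4 + (1−q)·5 ⟹ (-3) + 9q = 5 + (-1)q ⟹ q = 4/5.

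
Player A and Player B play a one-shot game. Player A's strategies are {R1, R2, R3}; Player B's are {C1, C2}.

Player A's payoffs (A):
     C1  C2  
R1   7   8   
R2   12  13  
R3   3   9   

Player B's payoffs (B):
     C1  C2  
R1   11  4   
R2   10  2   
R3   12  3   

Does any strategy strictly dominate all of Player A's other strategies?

R2

A strategy is strictly dominant if it gives Player A a strictly higher payoff than every other strategy, against every choice by the opponent.
R2 strictly dominates: vs C1: 12 > each of {7, 3}; vs C2: 13 > each of {8, 9}.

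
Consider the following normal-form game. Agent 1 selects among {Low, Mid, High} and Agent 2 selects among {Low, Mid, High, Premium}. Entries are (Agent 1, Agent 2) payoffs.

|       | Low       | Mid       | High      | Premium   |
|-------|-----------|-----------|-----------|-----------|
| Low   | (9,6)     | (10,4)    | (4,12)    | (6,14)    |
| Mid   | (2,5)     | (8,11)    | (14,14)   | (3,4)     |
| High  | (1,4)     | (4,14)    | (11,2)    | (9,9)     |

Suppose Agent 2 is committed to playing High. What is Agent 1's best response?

Mid

With Agent 2 fixed at High, Agent 1's payoffs are: Low → 4, Mid → 14, High → 11.
The maximum is 14, achieved by Mid.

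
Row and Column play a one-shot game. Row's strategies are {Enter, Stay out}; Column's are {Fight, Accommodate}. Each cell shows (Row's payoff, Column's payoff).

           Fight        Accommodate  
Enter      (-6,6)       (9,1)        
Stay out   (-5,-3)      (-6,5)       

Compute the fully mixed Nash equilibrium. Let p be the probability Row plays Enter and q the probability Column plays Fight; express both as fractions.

p = 8/13, q = 15/16

Each player's mixing probability is pinned down by making the *other* player indifferent.
Column indifferent between Fight and Accommodate: p·6 + (1−p)·(-3) = p·1 + (1−p)·5 ⟹ (-3) + 9p = 5 + (-4)p ⟹ p = 8/13.
Row indifferent between Enter and Stay out: q·(-6) + (1−q)·9 = q·(-5) + (1−q)·(-6) ⟹ 9 + (-15)q = (-6) + 1q ⟹ q = 15/16.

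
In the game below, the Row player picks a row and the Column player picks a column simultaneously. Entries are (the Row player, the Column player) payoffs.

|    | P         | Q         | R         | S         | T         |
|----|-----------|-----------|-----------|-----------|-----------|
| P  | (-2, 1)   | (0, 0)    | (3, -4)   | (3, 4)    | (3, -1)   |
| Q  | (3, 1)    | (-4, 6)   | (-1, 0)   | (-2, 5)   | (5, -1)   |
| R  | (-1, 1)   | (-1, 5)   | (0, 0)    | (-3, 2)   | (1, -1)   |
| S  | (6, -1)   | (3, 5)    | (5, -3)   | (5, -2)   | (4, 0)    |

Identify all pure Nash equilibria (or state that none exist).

Check mutual best responses: a cell is a NE iff neither player can gain by unilaterally deviating.
The Row player's best responses — vs P: S (payoff 6); vs Q: S (payoff 3); vs R: S (payoff 5); vs S: S (payoff 5); vs T: Q (payoff 5).
The Column player's best responses — vs P: S (payoff 4); vs Q: Q (payoff 6); vs R: Q (payoff 5); vs S: Q (payoff 5).
The only mutual best response is (S, Q); neither player gains by switching there.

(S, Q)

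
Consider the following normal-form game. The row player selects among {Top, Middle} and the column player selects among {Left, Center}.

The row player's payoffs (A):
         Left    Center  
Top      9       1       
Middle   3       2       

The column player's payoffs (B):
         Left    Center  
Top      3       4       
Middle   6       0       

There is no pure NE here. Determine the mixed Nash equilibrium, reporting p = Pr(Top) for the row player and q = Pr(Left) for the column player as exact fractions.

p = 6/7, q = 1/7

In a mixed NE each player is indifferent between their pure strategies, so the opponent's mix sets the indifference.
The column player indifferent between Left and Center: p·3 + (1−p)·6 = p·4 + (1−p)·0 ⟹ 6 + (-3)p = 0 + 4p ⟹ p = 6/7.
The row player indifferent between Top and Middle: q·9 + (1−q)·1 = q·3 + (1−q)·2 ⟹ 1 + 8q = 2 + 1q ⟹ q = 1/7.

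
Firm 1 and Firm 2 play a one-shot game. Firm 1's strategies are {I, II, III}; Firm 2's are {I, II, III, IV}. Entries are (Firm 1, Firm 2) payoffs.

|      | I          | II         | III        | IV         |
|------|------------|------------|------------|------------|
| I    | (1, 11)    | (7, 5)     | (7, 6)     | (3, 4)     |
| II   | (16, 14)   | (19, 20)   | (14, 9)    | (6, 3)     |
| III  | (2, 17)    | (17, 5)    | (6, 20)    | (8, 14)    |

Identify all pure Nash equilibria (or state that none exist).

(II, II)

Find each player's best response to every opponent strategy; NE are the intersections.
Firm 1's best responses — vs I: II (payoff 16); vs II: II (payoff 19); vs III: II (payoff 14); vs IV: III (payoff 8).
Firm 2's best responses — vs I: I (payoff 11); vs II: II (payoff 20); vs III: III (payoff 20).
The only mutual best response is (II, II); neither player gains by switching there.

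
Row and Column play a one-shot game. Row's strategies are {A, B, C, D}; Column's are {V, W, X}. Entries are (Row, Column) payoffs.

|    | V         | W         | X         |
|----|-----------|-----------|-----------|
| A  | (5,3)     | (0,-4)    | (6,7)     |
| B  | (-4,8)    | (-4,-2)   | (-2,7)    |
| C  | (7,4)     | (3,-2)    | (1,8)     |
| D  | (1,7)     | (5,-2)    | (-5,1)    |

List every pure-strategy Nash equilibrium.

(A, X)

Find each player's best response to every opponent strategy; NE are the intersections.
Row's best responses — vs V: C (payoff 7); vs W: D (payoff 5); vs X: A (payoff 6).
Column's best responses — vs A: X (payoff 7); vs B: V (payoff 8); vs C: X (payoff 8); vs D: V (payoff 7).
The only mutual best response is (A, X); neither player gains by switching there.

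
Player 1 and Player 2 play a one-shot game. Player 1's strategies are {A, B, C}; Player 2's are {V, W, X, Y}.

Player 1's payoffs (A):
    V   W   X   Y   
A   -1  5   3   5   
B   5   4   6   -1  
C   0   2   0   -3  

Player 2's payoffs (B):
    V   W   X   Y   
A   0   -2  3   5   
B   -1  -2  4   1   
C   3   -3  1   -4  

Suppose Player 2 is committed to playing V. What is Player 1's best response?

B

With Player 2 fixed at V, Player 1's payoffs are: A → -1, B → 5, C → 0.
The maximum is 5, achieved by B.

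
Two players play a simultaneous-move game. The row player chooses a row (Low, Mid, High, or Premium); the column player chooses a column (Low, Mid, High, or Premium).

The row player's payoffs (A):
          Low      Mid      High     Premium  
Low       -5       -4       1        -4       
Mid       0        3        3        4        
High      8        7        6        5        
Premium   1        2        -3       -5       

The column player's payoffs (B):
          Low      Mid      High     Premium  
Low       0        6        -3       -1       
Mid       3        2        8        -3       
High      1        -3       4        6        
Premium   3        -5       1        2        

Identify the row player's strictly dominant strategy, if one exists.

High

A strategy is strictly dominant if it gives the row player a strictly higher payoff than every other strategy, against every choice by the opponent.
High strictly dominates: vs Low: 8 > each of {-5, 0, 1}; vs Mid: 7 > each of {-4, 3, 2}; vs High: 6 > each of {1, 3, -3}; vs Premium: 5 > each of {-4, 4, -5}.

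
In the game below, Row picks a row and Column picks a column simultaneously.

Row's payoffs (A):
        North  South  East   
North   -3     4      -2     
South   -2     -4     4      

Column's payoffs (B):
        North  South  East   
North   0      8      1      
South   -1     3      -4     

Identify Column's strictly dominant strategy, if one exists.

Check whether one of Column's strategies beats all alternatives regardless of what the opponent does.
South strictly dominates: vs North: 8 > each of {0, 1}; vs South: 3 > each of {-1, -4}.

South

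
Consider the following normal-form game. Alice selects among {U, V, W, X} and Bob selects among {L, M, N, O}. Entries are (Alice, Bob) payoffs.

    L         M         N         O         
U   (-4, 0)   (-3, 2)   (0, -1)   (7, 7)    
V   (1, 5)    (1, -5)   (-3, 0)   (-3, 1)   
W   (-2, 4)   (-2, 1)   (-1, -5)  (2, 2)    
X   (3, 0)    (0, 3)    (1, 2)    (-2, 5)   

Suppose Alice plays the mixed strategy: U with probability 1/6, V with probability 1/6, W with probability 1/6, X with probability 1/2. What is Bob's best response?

O

Bob's best reply maximizes expected payoff against the mix.
L: (1/6)·0 + (1/6)·5 + (1/6)·4 + (1/2)·0 = 3/2
M: (1/6)·2 + (1/6)·(-5) + (1/6)·1 + (1/2)·3 = 7/6
N: (1/6)·(-1) + (1/6)·0 + (1/6)·(-5) + (1/2)·2 = 0
O: (1/6)·7 + (1/6)·1 + (1/6)·2 + (1/2)·5 = 25/6
Highest expected payoff is 25/6, from O.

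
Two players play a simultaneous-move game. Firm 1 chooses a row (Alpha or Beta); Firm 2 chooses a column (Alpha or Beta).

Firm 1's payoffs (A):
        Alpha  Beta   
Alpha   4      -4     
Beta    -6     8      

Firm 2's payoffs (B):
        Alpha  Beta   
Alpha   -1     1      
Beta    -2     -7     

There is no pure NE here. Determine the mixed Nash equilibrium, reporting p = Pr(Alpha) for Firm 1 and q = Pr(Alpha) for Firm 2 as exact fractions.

p = 5/7, q = 6/11

Each player's mixing probability is pinned down by making the *other* player indifferent.
Firm 2 indifferent between Alpha and Beta: p·(-1) + (1−p)·(-2) = p·1 + (1−p)·(-7) ⟹ (-2) + 1p = (-7) + 8p ⟹ p = 5/7.
Firm 1 indifferent between Alpha and Beta: q·4 + (1−q)·(-4) = q·(-6) + (1−q)·8 ⟹ (-4) + 8q = 8 + (-14)q ⟹ q = 6/11.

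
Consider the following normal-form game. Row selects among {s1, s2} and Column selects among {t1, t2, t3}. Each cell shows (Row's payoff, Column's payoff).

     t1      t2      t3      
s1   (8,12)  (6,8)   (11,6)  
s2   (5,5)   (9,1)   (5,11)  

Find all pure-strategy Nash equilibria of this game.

(s1, t1)

Find each player's best response to every opponent strategy; NE are the intersections.
Row's best responses — vs t1: s1 (payoff 8); vs t2: s2 (payoff 9); vs t3: s1 (payoff 11).
Column's best responses — vs s1: t1 (payoff 12); vs s2: t3 (payoff 11).
The only mutual best response is (s1, t1); neither player gains by switching there.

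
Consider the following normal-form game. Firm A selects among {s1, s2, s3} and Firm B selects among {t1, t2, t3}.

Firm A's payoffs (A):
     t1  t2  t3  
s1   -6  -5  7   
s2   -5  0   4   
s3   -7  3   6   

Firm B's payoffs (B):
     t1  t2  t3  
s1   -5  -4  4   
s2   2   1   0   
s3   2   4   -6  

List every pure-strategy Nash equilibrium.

Check mutual best responses: a cell is a NE iff neither player can gain by unilaterally deviating.
Firm A's best responses — vs t1: s2 (payoff -5); vs t2: s3 (payoff 3); vs t3: s1 (payoff 7).
Firm B's best responses — vs s1: t3 (payoff 4); vs s2: t1 (payoff 2); vs s3: t2 (payoff 4).
Mutual best responses occur at (s1, t3), (s2, t1), and (s3, t2); at each, neither player gains by switching.

(s1, t3), (s2, t1), and (s3, t2)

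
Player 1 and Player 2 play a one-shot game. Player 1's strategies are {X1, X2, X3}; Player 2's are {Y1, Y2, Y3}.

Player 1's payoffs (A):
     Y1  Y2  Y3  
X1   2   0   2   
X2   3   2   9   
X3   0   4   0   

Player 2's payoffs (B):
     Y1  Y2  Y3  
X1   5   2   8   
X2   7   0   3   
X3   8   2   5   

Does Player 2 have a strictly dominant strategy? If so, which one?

None

A strategy is strictly dominant if it gives Player 2 a strictly higher payoff than every other strategy, against every choice by the opponent.
Y1 is not dominant: against X1, Y3 gives 8 > 5.
Y2 is not dominant: against X1, Y1 gives 5 > 2.
Y3 is not dominant: against X2, Y1 gives 7 > 3.
No single strategy is best against every opponent action.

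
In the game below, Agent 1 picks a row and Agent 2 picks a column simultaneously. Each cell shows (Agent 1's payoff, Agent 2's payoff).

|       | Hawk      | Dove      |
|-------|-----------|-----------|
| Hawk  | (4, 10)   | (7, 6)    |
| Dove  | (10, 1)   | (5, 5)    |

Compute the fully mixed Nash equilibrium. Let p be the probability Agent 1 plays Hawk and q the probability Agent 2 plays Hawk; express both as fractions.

In a mixed NE each player is indifferent between their pure strategies, so the opponent's mix sets the indifference.
Agent 2 indifferent between Hawk and Dove: p·10 + (1−p)·1 = p·6 + (1−p)·5 ⟹ 1 + 9p = 5 + 1p ⟹ p = 1/2.
Agent 1 indifferent between Hawk and Dove: q·4 + (1−q)·7 = q·10 + (1−q)·5 ⟹ 7 + (-3)q = 5 + 5q ⟹ q = 1/4.

p = 1/2, q = 1/4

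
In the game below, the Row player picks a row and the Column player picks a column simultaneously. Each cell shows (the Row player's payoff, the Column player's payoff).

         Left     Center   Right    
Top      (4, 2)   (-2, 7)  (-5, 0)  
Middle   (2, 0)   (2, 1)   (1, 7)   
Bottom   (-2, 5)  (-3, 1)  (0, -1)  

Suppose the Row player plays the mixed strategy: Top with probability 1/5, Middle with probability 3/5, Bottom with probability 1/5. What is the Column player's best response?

The Column player's best reply maximizes expected payoff against the mix.
Left: (1/5)·2 + (3/5)·0 + (1/5)·5 = 7/5
Center: (1/5)·7 + (3/5)·1 + (1/5)·1 = 11/5
Right: (1/5)·0 + (3/5)·7 + (1/5)·(-1) = 4
Highest expected payoff is 4, from Right.

Right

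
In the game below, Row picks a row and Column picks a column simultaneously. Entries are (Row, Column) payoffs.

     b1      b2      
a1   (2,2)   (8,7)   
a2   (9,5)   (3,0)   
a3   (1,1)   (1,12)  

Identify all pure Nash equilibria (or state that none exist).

(a1, b2) and (a2, b1)

A profile is a Nash equilibrium when each player is best-responding to the other.
Row's best responses — vs b1: a2 (payoff 9); vs b2: a1 (payoff 8).
Column's best responses — vs a1: b2 (payoff 7); vs a2: b1 (payoff 5); vs a3: b2 (payoff 12).
Mutual best responses occur at (a1, b2) and (a2, b1); at each, neither player gains by switching.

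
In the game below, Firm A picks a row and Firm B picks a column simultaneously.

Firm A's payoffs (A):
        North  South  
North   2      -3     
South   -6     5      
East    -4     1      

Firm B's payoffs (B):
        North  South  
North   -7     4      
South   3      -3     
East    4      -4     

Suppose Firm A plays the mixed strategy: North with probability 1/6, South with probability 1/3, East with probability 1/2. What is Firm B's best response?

North

Firm B's best reply maximizes expected payoff against the mix.
North: (1/6)·(-7) + (1/3)·3 + (1/2)·4 = 11/6
South: (1/6)·4 + (1/3)·(-3) + (1/2)·(-4) = -7/3
Highest expected payoff is 11/6, from North.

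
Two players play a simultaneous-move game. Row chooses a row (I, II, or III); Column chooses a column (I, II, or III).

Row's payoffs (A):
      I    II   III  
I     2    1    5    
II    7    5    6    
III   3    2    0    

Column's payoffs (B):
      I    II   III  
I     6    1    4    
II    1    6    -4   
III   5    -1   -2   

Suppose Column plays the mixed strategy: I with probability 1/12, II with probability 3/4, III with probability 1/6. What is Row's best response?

II

Row's best reply maximizes expected payoff against the mix.
I: (1/12)·2 + (3/4)·1 + (1/6)·5 = 7/4
II: (1/12)·7 + (3/4)·5 + (1/6)·6 = 16/3
III: (1/12)·3 + (3/4)·2 + (1/6)·0 = 7/4
Highest expected payoff is 16/3, from II.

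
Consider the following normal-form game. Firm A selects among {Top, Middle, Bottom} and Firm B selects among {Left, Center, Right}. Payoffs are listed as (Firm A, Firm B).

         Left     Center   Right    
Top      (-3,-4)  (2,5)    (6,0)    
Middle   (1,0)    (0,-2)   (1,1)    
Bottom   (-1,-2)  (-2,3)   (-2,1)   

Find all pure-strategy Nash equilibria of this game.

(Top, Center)

A profile is a Nash equilibrium when each player is best-responding to the other.
Firm A's best responses — vs Left: Middle (payoff 1); vs Center: Top (payoff 2); vs Right: Top (payoff 6).
Firm B's best responses — vs Top: Center (payoff 5); vs Middle: Right (payoff 1); vs Bottom: Center (payoff 3).
The only mutual best response is (Top, Center); neither player gains by switching there.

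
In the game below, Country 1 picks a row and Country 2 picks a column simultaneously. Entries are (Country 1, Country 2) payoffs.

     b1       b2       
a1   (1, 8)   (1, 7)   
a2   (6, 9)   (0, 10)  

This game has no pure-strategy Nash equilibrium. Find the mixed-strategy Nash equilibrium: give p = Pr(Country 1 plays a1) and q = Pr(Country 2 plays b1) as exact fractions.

p = 1/2, q = 1/6

Each player's mixing probability is pinned down by making the *other* player indifferent.
Country 2 indifferent between b1 and b2: p·8 + (1−p)·9 = p·7 + (1−p)·10 ⟹ 9 + (-1)p = 10 + (-3)p ⟹ p = 1/2.
Country 1 indifferent between a1 and a2: q·1 + (1−q)·1 = q·6 + (1−q)·0 ⟹ 1 + 0q = 0 + 6q ⟹ q = 1/6.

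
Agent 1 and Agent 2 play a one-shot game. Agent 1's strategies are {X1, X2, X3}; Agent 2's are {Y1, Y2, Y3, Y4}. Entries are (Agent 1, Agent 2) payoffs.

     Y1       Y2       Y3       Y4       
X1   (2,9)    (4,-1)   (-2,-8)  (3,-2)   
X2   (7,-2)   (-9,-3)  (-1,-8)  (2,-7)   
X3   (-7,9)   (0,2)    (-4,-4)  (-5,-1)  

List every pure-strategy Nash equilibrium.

Check mutual best responses: a cell is a NE iff neither player can gain by unilaterally deviating.
Agent 1's best responses — vs Y1: X2 (payoff 7); vs Y2: X1 (payoff 4); vs Y3: X2 (payoff -1); vs Y4: X1 (payoff 3).
Agent 2's best responses — vs X1: Y1 (payoff 9); vs X2: Y1 (payoff -2); vs X3: Y1 (payoff 9).
The only mutual best response is (X2, Y1); neither player gains by switching there.

(X2, Y1)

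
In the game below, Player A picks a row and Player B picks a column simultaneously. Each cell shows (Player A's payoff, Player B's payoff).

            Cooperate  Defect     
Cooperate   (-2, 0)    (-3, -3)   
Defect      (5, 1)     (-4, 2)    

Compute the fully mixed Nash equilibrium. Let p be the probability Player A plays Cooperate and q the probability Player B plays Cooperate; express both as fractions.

p = 1/4, q = 1/8

Each player's mixing probability is pinned down by making the *other* player indifferent.
Player B indifferent between Cooperate and Defect: p·0 + (1−p)·1 = p·(-3) + (1−p)·2 ⟹ 1 + (-1)p = 2 + (-5)p ⟹ p = 1/4.
Player A indifferent between Cooperate and Defect: q·(-2) + (1−q)·(-3) = q·5 + (1−q)·(-4) ⟹ (-3) + 1q = (-4) + 9q ⟹ q = 1/8.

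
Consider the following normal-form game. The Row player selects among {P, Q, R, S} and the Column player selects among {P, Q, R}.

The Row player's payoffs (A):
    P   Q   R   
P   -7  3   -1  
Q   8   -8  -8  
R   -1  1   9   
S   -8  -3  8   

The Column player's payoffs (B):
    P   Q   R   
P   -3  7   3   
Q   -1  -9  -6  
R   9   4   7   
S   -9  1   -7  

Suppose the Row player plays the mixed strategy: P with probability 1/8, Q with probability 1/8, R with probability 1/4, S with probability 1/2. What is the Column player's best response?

Q

Compute the Column player's expected payoff from each pure strategy against the given mix.
P: (1/8)·(-3) + (1/8)·(-1) + (1/4)·9 + (1/2)·(-9) = -11/4
Q: (1/8)·7 + (1/8)·(-9) + (1/4)·4 + (1/2)·1 = 5/4
R: (1/8)·3 + (1/8)·(-6) + (1/4)·7 + (1/2)·(-7) = -17/8
Highest expected payoff is 5/4, from Q.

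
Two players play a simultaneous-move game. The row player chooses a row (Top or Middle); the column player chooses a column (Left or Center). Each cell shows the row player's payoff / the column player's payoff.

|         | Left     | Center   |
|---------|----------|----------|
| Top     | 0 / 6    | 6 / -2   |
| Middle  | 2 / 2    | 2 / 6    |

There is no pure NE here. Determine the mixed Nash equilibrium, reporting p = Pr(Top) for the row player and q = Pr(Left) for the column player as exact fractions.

Each player's mixing probability is pinned down by making the *other* player indifferent.
The column player indifferent between Left and Center: p·6 + (1−p)·2 = p·(-2) + (1−p)·6 ⟹ 2 + 4p = 6 + (-8)p ⟹ p = 1/3.
The row player indifferent between Top and Middle: q·0 + (1−q)·6 = q·2 + (1−q)·2 ⟹ 6 + (-6)q = 2 + 0q ⟹ q = 2/3.

p = 1/3, q = 2/3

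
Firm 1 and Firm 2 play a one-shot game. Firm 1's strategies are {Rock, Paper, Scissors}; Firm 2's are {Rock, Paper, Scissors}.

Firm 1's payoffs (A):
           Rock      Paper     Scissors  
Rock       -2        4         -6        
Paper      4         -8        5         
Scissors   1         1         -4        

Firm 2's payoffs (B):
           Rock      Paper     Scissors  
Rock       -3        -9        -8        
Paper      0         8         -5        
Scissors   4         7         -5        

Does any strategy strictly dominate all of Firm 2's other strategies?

Check whether one of Firm 2's strategies beats all alternatives regardless of what the opponent does.
Rock is not dominant: against Paper, Paper gives 8 > 0.
Paper is not dominant: against Rock, Rock gives -3 > -9.
Scissors is not dominant: against Rock, Rock gives -3 > -8.
No single strategy is best against every opponent action.

No strictly dominant strategy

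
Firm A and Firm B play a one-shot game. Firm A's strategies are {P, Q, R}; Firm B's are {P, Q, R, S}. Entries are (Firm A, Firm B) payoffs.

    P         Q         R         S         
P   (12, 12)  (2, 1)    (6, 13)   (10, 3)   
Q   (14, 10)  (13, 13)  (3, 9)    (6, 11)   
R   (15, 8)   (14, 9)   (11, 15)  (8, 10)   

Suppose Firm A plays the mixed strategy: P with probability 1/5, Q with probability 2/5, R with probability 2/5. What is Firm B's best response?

Firm B's best reply maximizes expected payoff against the mix.
P: (1/5)·12 + (2/5)·10 + (2/5)·8 = 48/5
Q: (1/5)·1 + (2/5)·13 + (2/5)·9 = 9
R: (1/5)·13 + (2/5)·9 + (2/5)·15 = 61/5
S: (1/5)·3 + (2/5)·11 + (2/5)·10 = 9
Highest expected payoff is 61/5, from R.

R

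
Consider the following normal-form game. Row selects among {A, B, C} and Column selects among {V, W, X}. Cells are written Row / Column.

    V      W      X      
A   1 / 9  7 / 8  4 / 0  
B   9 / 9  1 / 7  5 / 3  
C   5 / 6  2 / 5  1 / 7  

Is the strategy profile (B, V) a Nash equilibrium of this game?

Holding Column at V: Row gets 9 from B, versus 1 from A, 5 from C. No profitable deviation for Row.
Holding Row at B: Column gets 9 from V, versus 7 from W, 3 from X. No profitable deviation for Column either.

Yes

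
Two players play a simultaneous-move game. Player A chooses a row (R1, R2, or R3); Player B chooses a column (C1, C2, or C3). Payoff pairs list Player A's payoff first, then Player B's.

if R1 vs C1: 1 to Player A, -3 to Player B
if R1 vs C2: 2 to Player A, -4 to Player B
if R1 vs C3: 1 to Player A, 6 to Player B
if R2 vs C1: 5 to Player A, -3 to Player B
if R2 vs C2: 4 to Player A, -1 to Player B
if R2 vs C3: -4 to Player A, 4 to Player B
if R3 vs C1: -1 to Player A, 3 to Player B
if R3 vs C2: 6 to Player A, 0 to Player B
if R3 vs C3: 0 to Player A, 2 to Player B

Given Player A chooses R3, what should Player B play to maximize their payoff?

C1

With Player A fixed at R3, Player B's payoffs are: C1 → 3, C2 → 0, C3 → 2.
The maximum is 3, achieved by C1.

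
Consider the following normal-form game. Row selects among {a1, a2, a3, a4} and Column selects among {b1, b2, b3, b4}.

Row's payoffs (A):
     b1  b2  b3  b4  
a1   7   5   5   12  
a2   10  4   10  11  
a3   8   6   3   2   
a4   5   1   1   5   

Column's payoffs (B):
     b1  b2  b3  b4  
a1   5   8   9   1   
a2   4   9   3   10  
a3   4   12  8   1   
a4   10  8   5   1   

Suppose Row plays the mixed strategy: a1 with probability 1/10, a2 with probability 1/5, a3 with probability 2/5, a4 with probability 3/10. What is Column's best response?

Column's best reply maximizes expected payoff against the mix.
b1: (1/10)·5 + (1/5)·4 + (2/5)·4 + (3/10)·10 = 59/10
b2: (1/10)·8 + (1/5)·9 + (2/5)·12 + (3/10)·8 = 49/5
b3: (1/10)·9 + (1/5)·3 + (2/5)·8 + (3/10)·5 = 31/5
b4: (1/10)·1 + (1/5)·10 + (2/5)·1 + (3/10)·1 = 14/5
Highest expected payoff is 49/5, from b2.

b2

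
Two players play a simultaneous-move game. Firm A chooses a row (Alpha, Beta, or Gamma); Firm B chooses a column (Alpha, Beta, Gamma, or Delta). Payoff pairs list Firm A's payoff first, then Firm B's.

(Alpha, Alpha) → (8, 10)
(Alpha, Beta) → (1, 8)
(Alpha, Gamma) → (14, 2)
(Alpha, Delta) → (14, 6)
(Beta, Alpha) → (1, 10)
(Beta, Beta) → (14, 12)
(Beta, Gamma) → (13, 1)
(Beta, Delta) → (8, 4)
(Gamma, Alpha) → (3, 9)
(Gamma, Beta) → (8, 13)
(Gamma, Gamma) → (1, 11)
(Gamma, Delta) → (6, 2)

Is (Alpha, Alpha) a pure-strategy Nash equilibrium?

Holding Firm B at Alpha: Firm A gets 8 from Alpha, versus 1 from Beta, 3 from Gamma. No profitable deviation for Firm A.
Holding Firm A at Alpha: Firm B gets 10 from Alpha, versus 8 from Beta, 2 from Gamma, 6 from Delta. No profitable deviation for Firm B either.

Yes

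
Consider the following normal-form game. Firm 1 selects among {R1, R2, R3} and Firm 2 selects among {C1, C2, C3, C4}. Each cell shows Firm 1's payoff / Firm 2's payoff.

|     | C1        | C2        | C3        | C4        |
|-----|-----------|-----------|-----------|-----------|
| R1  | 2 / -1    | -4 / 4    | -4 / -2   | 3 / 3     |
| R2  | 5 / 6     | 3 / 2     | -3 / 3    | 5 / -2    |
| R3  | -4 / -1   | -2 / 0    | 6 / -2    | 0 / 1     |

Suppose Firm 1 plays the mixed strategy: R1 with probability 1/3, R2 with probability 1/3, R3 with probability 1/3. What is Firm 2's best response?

C2

Compute Firm 2's expected payoff from each pure strategy against the given mix.
C1: (1/3)·(-1) + (1/3)·6 + (1/3)·(-1) = 4/3
C2: (1/3)·4 + (1/3)·2 + (1/3)·0 = 2
C3: (1/3)·(-2) + (1/3)·3 + (1/3)·(-2) = -1/3
C4: (1/3)·3 + (1/3)·(-2) + (1/3)·1 = 2/3
Highest expected payoff is 2, from C2.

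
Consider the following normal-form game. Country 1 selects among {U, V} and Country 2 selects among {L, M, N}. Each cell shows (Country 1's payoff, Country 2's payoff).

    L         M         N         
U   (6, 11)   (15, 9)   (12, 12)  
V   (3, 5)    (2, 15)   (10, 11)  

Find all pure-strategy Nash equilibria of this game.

(U, N)

Check mutual best responses: a cell is a NE iff neither player can gain by unilaterally deviating.
Country 1's best responses — vs L: U (payoff 6); vs M: U (payoff 15); vs N: U (payoff 12).
Country 2's best responses — vs U: N (payoff 12); vs V: M (payoff 15).
The only mutual best response is (U, N); neither player gains by switching there.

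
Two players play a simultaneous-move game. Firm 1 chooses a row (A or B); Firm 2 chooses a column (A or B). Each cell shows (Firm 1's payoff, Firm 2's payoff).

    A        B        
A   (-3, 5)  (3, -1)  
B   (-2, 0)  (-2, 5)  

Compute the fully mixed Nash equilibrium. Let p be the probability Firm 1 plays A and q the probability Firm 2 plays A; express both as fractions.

p = 5/11, q = 5/6

Each player's mixing probability is pinned down by making the *other* player indifferent.
Firm 2 indifferent between A and B: p·5 + (1−p)·0 = p·(-1) + (1−p)·5 ⟹ 0 + 5p = 5 + (-6)p ⟹ p = 5/11.
Firm 1 indifferent between A and B: q·(-3) + (1−q)·3 = q·(-2) + (1−q)·(-2) ⟹ 3 + (-6)q = (-2) + 0q ⟹ q = 5/6.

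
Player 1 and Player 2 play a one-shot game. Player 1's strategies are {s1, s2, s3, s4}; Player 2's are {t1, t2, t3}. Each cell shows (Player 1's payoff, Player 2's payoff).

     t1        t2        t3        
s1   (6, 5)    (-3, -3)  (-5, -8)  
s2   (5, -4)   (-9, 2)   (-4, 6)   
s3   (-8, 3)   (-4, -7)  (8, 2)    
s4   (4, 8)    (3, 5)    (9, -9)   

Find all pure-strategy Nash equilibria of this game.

Check mutual best responses: a cell is a NE iff neither player can gain by unilaterally deviating.
Player 1's best responses — vs t1: s1 (payoff 6); vs t2: s4 (payoff 3); vs t3: s4 (payoff 9).
Player 2's best responses — vs s1: t1 (payoff 5); vs s2: t3 (payoff 6); vs s3: t1 (payoff 3); vs s4: t1 (payoff 8).
The only mutual best response is (s1, t1); neither player gains by switching there.

(s1, t1)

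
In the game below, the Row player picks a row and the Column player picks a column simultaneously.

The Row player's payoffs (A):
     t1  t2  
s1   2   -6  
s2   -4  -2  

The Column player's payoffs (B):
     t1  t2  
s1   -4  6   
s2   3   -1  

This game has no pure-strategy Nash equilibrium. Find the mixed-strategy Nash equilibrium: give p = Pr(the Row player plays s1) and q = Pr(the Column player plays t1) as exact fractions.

In a mixed NE each player is indifferent between their pure strategies, so the opponent's mix sets the indifference.
The Column player indifferent between t1 and t2: p·(-4) + (1−p)·3 = p·6 + (1−p)·(-1) ⟹ 3 + (-7)p = (-1) + 7p ⟹ p = 2/7.
The Row player indifferent between s1 and s2: q·2 + (1−q)·(-6) = q·(-4) + (1−q)·(-2) ⟹ (-6) + 8q = (-2) + (-2)q ⟹ q = 2/5.

p = 2/7, q = 2/5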